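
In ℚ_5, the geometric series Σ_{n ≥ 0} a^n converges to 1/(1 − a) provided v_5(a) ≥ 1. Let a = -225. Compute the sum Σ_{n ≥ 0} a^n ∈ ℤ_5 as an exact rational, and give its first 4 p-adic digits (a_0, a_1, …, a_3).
Σ a^n = 1/(1 − a) = 1/226;  first 4 digits = (1, 0, 1, 3)

v_5(a) = 2 ≥ 1, so the series converges in ℤ_5 to 1/(1 − a) = 1/(1 − (-225)) = 1/226. Expand this rational in ℤ_5: compute digits iteratively via d_i = x_i mod 5, x_{i+1} = (x_i − d_i)/5. The first 4 digits are (1, 0, 1, 3).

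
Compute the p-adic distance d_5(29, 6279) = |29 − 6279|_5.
d_5(29, 6279) = 1/3125

Step 1 — x − y = 29 − 6279 = -6250. Step 2 — v_5(-6250) = 5 (factor: -6250 = −(5^5 · 2); the sign does not affect v_p). Step 3 — |x − y|_5 = 5^{-5} = 1/3125.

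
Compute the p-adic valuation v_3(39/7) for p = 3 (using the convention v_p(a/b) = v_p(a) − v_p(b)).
v_3(39/7) = 1

Factor powers of 3 from the numerator and denominator of the reduced fraction: 39 = 3^1 · 13 and 7 = 3^0 · 7. Apply v_p(a/b) = v_p(a) − v_p(b): v_3(39/7) = 1 − 0 = 1.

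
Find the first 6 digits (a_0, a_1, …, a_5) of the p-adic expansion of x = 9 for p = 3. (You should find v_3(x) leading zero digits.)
(a_0, …, a_5) = (0, 0, 1, 0, 0, 0)

v_3(9) = 2, so a_0 = ... = a_1 = 0. Factor out: x = 3^2 · u with u = 1 a unit in ℤ_3. Expand u iteratively via a_{v+i} = u_i mod 3, u_{i+1} = (u_i − a_{v+i})/3:
  u_0 = 1;  a_2 = 1;  u_1 = (u_0 − 1)/3 = 0
  u_1 = 0;  a_3 = 0;  u_2 = (u_1 − 0)/3 = 0
  u_2 = 0;  a_4 = 0;  u_3 = (u_2 − 0)/3 = 0
  u_3 = 0;  a_5 = 0;  u_4 = (u_3 − 0)/3 = 0
Digits: (0, 0, 1, 0, 0, 0).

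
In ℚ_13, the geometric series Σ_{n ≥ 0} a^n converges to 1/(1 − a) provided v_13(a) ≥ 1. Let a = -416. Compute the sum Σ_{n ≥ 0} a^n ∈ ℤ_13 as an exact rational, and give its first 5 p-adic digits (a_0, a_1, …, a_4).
Σ a^n = 1/(1 − a) = 1/417;  first 5 digits = (1, 7, 7, 5, 3)

v_13(a) = 1 ≥ 1, so the series converges in ℤ_13 to 1/(1 − a) = 1/(1 − (-416)) = 1/417. Expand this rational in ℤ_13: compute digits iteratively via d_i = x_i mod 13, x_{i+1} = (x_i − d_i)/13. The first 5 digits are (1, 7, 7, 5, 3).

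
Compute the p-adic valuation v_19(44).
v_19(44) = 0

v_19(n) is the largest exponent k such that 19^k divides n. Factor out: 44 = 19^0 · 44. (Sign doesn't affect v_p.) So v_19(44) = 0.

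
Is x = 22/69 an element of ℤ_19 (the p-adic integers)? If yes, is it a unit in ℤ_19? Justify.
x ∈ ℤ_19^× (unit); v_19(x) = 0

ℤ_19 = {x ∈ ℚ_19 : v_19(x) ≥ 0} and ℤ_19^× = {x ∈ ℤ_19 : v_19(x) = 0}. Here v_19(22/69) = v_19(num) − v_19(den) = 0; compare against these criteria.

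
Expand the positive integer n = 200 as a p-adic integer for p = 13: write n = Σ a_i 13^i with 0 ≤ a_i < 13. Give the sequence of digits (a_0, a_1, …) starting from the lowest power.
(a_0, a_1, …) = (5, 2, 1)

Repeated division by 13 gives the digits low-to-high: 200 = 5 + 2·13^1 + 1·13^2. Digit sequence: (5, 2, 1).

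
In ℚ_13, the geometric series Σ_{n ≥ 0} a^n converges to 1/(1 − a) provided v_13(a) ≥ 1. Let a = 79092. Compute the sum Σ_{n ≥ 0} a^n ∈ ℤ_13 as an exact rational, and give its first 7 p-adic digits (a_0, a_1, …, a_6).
Σ a^n = 1/(1 − a) = -1/79091;  first 7 digits = (1, 0, 0, 10, 2, 0, 9)

v_13(a) = 3 ≥ 1, so the series converges in ℤ_13 to 1/(1 − a) = 1/(1 − 79092) = -1/79091. Expand this rational in ℤ_13: compute digits iteratively via d_i = x_i mod 13, x_{i+1} = (x_i − d_i)/13. The first 7 digits are (1, 0, 0, 10, 2, 0, 9).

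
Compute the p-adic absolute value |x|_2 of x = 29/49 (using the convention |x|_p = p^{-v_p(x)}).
|29/49|_2 = 1

Step 1 — compute v_2(x) by factoring powers of 2 out of the numerator and denominator: v_2(29/49) = 0. Step 2 — apply |x|_p = p^{-v_p(x)} = 2^{0} = 1.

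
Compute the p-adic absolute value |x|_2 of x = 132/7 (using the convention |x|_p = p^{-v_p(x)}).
|132/7|_2 = 1/4

Step 1 — compute v_2(x) by factoring powers of 2 out of the numerator and denominator: v_2(132/7) = 2. Step 2 — apply |x|_p = p^{-v_p(x)} = 2^{-2} = 1/4.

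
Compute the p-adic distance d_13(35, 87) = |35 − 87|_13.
d_13(35, 87) = 1/13

Step 1 — x − y = 35 − 87 = -52. Step 2 — v_13(-52) = 1 (factor: -52 = −(13^1 · 4); the sign does not affect v_p). Step 3 — |x − y|_13 = 13^{-1} = 1/13.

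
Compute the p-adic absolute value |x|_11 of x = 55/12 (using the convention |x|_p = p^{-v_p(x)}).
|55/12|_11 = 1/11

Step 1 — compute v_11(x) by factoring powers of 11 out of the numerator and denominator: v_11(55/12) = 1. Step 2 — apply |x|_p = p^{-v_p(x)} = 11^{-1} = 1/11.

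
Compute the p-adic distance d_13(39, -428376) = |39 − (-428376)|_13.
d_13(39, -428376) = 1/28561

Step 1 — x − y = 39 − (-428376) = 428415. Step 2 — v_13(428415) = 4 (factor: 428415 = (13^4 · 15); the sign does not affect v_p). Step 3 — |x − y|_13 = 13^{-4} = 1/28561.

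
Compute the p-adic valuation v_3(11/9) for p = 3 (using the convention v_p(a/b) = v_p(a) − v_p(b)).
v_3(11/9) = -2

Factor powers of 3 from the numerator and denominator of the reduced fraction: 11 = 3^0 · 11 and 9 = 3^2 · 1. Apply v_p(a/b) = v_p(a) − v_p(b): v_3(11/9) = 0 − 2 = -2.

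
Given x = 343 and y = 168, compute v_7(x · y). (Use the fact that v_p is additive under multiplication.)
v_7(57624) = 4

v_p(x) = 3 (factor: 343 = 7^3 · 1); v_p(y) = 1 (factor: 168 = 7^1 · 24). Additivity: v_p(xy) = v_p(x) + v_p(y) = 3 + 1 = 4. (Direct check: xy = 57624 = 7^4 · (24).)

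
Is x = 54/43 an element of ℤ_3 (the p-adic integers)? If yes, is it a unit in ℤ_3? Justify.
x ∈ ℤ_3 but not a unit; v_3(x) = 3 > 0

ℤ_3 = {x ∈ ℚ_3 : v_3(x) ≥ 0} and ℤ_3^× = {x ∈ ℤ_3 : v_3(x) = 0}. Here v_3(54/43) = v_3(num) − v_3(den) = 3; compare against these criteria.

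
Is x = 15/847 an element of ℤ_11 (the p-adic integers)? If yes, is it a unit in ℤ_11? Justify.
x ∉ ℤ_11 (v_11(x) = -2 < 0)

ℤ_11 = {x ∈ ℚ_11 : v_11(x) ≥ 0} and ℤ_11^× = {x ∈ ℤ_11 : v_11(x) = 0}. Here v_11(15/847) = v_11(num) − v_11(den) = -2; compare against these criteria.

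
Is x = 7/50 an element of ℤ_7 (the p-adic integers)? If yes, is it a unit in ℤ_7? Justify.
x ∈ ℤ_7 but not a unit; v_7(x) = 1 > 0

ℤ_7 = {x ∈ ℚ_7 : v_7(x) ≥ 0} and ℤ_7^× = {x ∈ ℤ_7 : v_7(x) = 0}. Here v_7(7/50) = v_7(num) − v_7(den) = 1; compare against these criteria.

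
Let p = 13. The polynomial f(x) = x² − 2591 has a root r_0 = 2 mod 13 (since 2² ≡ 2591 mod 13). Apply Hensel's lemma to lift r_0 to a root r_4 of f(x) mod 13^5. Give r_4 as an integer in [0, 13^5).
r_4 = 3902 (mod 371293)

Hensel's recurrence: r_{i+1} = r_i − f(r_i)·(f′(r_i))^{-1} mod 13^{i+2}, with f′(x) = 2x. Iterate:
  r_0 = 2 (mod 13)
  r_1 = 15 (mod 169)
  r_2 = 1705 (mod 2197)
  r_3 = 3902 (mod 28561)
  r_4 = 3902 (mod 371293)
Final: r_4 = 3902, and one checks f(r_4) ≡ 0 mod 13^5.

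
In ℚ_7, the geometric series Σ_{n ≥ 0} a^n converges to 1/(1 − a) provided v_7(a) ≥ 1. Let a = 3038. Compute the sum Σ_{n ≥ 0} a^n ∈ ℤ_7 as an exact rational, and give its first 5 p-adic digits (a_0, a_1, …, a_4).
Σ a^n = 1/(1 − a) = -1/3037;  first 5 digits = (1, 0, 6, 1, 2)

v_7(a) = 2 ≥ 1, so the series converges in ℤ_7 to 1/(1 − a) = 1/(1 − 3038) = -1/3037. Expand this rational in ℤ_7: compute digits iteratively via d_i = x_i mod 7, x_{i+1} = (x_i − d_i)/7. The first 5 digits are (1, 0, 6, 1, 2).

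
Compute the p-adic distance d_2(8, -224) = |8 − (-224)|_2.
d_2(8, -224) = 1/8

Step 1 — x − y = 8 − (-224) = 232. Step 2 — v_2(232) = 3 (factor: 232 = (2^3 · 29); the sign does not affect v_p). Step 3 — |x − y|_2 = 2^{-3} = 1/8.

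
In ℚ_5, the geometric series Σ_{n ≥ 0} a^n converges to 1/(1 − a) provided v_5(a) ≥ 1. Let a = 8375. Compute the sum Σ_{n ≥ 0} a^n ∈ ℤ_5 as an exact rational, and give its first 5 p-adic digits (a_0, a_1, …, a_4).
Σ a^n = 1/(1 − a) = -1/8374;  first 5 digits = (1, 0, 0, 2, 3)

v_5(a) = 3 ≥ 1, so the series converges in ℤ_5 to 1/(1 − a) = 1/(1 − 8375) = -1/8374. Expand this rational in ℤ_5: compute digits iteratively via d_i = x_i mod 5, x_{i+1} = (x_i − d_i)/5. The first 5 digits are (1, 0, 0, 2, 3).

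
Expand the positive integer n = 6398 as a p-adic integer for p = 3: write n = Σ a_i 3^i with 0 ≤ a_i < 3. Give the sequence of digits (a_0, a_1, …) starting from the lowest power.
(a_0, a_1, …) = (2, 2, 2, 2, 0, 2, 2, 2)

Repeated division by 3 gives the digits low-to-high: 6398 = 2 + 2·3^1 + 2·3^2 + 2·3^3 + 2·3^5 + 2·3^6 + 2·3^7. Digit sequence: (2, 2, 2, 2, 0, 2, 2, 2).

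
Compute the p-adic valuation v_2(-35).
v_2(-35) = 0

v_2(n) is the largest exponent k such that 2^k divides n. Factor out: -35 = -2^0 · 35. (Sign doesn't affect v_p.) So v_2(-35) = 0.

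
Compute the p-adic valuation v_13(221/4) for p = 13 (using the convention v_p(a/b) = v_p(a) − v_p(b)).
v_13(221/4) = 1

Factor powers of 13 from the numerator and denominator of the reduced fraction: 221 = 13^1 · 17 and 4 = 13^0 · 4. Apply v_p(a/b) = v_p(a) − v_p(b): v_13(221/4) = 1 − 0 = 1.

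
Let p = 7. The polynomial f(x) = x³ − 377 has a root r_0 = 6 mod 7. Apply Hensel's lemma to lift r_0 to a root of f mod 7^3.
r_2 = 223 (mod 343)

Hensel: r_{i+1} = r_i − f(r_i)/f′(r_i) mod 7^{i+2}, where f′(x) = 3x². Iterate:
  r_0 = 6 (mod 7)
  r_1 = 27 (mod 49)
  r_2 = 223 (mod 343)
Final: r = 223 with f(r) ≡ 0 mod 7^3.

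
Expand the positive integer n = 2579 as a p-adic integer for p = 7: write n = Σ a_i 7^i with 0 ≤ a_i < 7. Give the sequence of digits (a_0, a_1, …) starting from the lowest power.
(a_0, a_1, …) = (3, 4, 3, 0, 1)

Repeated division by 7 gives the digits low-to-high: 2579 = 3 + 4·7^1 + 3·7^2 + 1·7^4. Digit sequence: (3, 4, 3, 0, 1).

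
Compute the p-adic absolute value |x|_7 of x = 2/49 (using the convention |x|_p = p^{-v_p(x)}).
|2/49|_7 = 49

Step 1 — compute v_7(x) by factoring powers of 7 out of the numerator and denominator: v_7(2/49) = -2. Step 2 — apply |x|_p = p^{-v_p(x)} = 7^{2} = 49.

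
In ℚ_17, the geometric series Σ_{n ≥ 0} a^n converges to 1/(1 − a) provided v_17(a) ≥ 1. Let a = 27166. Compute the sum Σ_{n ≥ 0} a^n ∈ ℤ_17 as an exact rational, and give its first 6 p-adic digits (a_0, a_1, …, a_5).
Σ a^n = 1/(1 − a) = -1/27165;  first 6 digits = (1, 0, 9, 5, 13, 9)

v_17(a) = 2 ≥ 1, so the series converges in ℤ_17 to 1/(1 − a) = 1/(1 − 27166) = -1/27165. Expand this rational in ℤ_17: compute digits iteratively via d_i = x_i mod 17, x_{i+1} = (x_i − d_i)/17. The first 6 digits are (1, 0, 9, 5, 13, 9).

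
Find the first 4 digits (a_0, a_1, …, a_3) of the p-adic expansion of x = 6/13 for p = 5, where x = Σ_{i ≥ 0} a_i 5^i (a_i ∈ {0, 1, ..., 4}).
(a_0, …, a_3) = (2, 2, 3, 2)

v_5(6/13) = 0 (numerator and denominator both coprime to 5), so x ∈ ℤ_5^×. Compute digits iteratively via a_i = x_i mod 5, x_{i+1} = (x_i − a_i)/5, with x_0 = x:
  x_0 = 6/13;  a_0 = 2;  x_1 = (x_0 − 2)/5 = -4/13
  x_1 = -4/13;  a_1 = 2;  x_2 = (x_1 − 2)/5 = -6/13
  x_2 = -6/13;  a_2 = 3;  x_3 = (x_2 − 3)/5 = -9/13
  x_3 = -9/13;  a_3 = 2;  x_4 = (x_3 − 2)/5 = -7/13
Digits: (2, 2, 3, 2).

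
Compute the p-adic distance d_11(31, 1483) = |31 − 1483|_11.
d_11(31, 1483) = 1/121

Step 1 — x − y = 31 − 1483 = -1452. Step 2 — v_11(-1452) = 2 (factor: -1452 = −(11^2 · 12); the sign does not affect v_p). Step 3 — |x − y|_11 = 11^{-2} = 1/121.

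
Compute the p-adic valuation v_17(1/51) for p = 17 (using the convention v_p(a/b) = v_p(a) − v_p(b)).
v_17(1/51) = -1

Factor powers of 17 from the numerator and denominator of the reduced fraction: 1 = 17^0 · 1 and 51 = 17^1 · 3. Apply v_p(a/b) = v_p(a) − v_p(b): v_17(1/51) = 0 − 1 = -1.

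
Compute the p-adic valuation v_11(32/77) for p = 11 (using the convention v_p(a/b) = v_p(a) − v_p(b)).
v_11(32/77) = -1

Factor powers of 11 from the numerator and denominator of the reduced fraction: 32 = 11^0 · 32 and 77 = 11^1 · 7. Apply v_p(a/b) = v_p(a) − v_p(b): v_11(32/77) = 0 − 1 = -1.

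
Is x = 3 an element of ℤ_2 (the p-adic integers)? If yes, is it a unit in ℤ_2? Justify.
x ∈ ℤ_2^× (unit); v_2(x) = 0

ℤ_2 = {x ∈ ℚ_2 : v_2(x) ≥ 0} and ℤ_2^× = {x ∈ ℤ_2 : v_2(x) = 0}. Here v_2(3) = v_2(num) − v_2(den) = 0; compare against these criteria.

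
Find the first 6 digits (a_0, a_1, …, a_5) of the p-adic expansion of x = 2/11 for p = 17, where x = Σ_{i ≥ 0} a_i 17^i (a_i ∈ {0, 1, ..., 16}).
(a_0, …, a_5) = (11, 4, 9, 1, 3, 6)

v_17(2/11) = 0 (numerator and denominator both coprime to 17), so x ∈ ℤ_17^×. Compute digits iteratively via a_i = x_i mod 17, x_{i+1} = (x_i − a_i)/17, with x_0 = x:
  x_0 = 2/11;  a_0 = 11;  x_1 = (x_0 − 11)/17 = -7/11
  x_1 = -7/11;  a_1 = 4;  x_2 = (x_1 − 4)/17 = -3/11
  x_2 = -3/11;  a_2 = 9;  x_3 = (x_2 − 9)/17 = -6/11
  x_3 = -6/11;  a_3 = 1;  x_4 = (x_3 − 1)/17 = -1/11
  x_4 = -1/11;  a_4 = 3;  x_5 = (x_4 − 3)/17 = -2/11
  x_5 = -2/11;  a_5 = 6;  x_6 = (x_5 − 6)/17 = -4/11
Digits: (11, 4, 9, 1, 3, 6).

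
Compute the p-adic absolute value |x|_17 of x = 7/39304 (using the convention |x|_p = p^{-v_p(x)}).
|7/39304|_17 = 4913

Step 1 — compute v_17(x) by factoring powers of 17 out of the numerator and denominator: v_17(7/39304) = -3. Step 2 — apply |x|_p = p^{-v_p(x)} = 17^{3} = 4913.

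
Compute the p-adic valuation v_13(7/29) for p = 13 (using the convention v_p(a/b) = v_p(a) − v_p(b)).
v_13(7/29) = 0

Factor powers of 13 from the numerator and denominator of the reduced fraction: 7 = 13^0 · 7 and 29 = 13^0 · 29. Apply v_p(a/b) = v_p(a) − v_p(b): v_13(7/29) = 0 − 0 = 0.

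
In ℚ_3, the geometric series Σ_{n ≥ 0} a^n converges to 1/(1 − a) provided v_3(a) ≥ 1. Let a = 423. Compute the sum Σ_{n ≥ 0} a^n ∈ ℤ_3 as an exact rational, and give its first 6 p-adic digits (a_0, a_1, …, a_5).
Σ a^n = 1/(1 − a) = -1/422;  first 6 digits = (1, 0, 2, 0, 0, 0)

v_3(a) = 2 ≥ 1, so the series converges in ℤ_3 to 1/(1 − a) = 1/(1 − 423) = -1/422. Expand this rational in ℤ_3: compute digits iteratively via d_i = x_i mod 3, x_{i+1} = (x_i − d_i)/3. The first 6 digits are (1, 0, 2, 0, 0, 0).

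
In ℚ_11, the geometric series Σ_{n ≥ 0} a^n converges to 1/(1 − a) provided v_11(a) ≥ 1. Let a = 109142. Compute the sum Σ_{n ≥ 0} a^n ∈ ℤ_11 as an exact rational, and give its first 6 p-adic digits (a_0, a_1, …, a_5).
Σ a^n = 1/(1 − a) = -1/109141;  first 6 digits = (1, 0, 0, 5, 7, 0)

v_11(a) = 3 ≥ 1, so the series converges in ℤ_11 to 1/(1 − a) = 1/(1 − 109142) = -1/109141. Expand this rational in ℤ_11: compute digits iteratively via d_i = x_i mod 11, x_{i+1} = (x_i − d_i)/11. The first 6 digits are (1, 0, 0, 5, 7, 0).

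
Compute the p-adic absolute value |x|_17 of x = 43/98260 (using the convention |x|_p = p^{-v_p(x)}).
|43/98260|_17 = 4913

Step 1 — compute v_17(x) by factoring powers of 17 out of the numerator and denominator: v_17(43/98260) = -3. Step 2 — apply |x|_p = p^{-v_p(x)} = 17^{3} = 4913.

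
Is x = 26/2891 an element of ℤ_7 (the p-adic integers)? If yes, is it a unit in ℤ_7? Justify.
x ∉ ℤ_7 (v_7(x) = -2 < 0)

ℤ_7 = {x ∈ ℚ_7 : v_7(x) ≥ 0} and ℤ_7^× = {x ∈ ℤ_7 : v_7(x) = 0}. Here v_7(26/2891) = v_7(num) − v_7(den) = -2; compare against these criteria.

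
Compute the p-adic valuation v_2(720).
v_2(720) = 4

v_2(n) is the largest exponent k such that 2^k divides n. Factor out: 720 = 2^4 · 45. (Sign doesn't affect v_p.) So v_2(720) = 4.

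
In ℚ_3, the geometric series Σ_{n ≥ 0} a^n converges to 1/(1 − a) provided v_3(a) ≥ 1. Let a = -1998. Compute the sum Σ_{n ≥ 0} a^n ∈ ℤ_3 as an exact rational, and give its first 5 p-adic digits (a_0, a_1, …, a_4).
Σ a^n = 1/(1 − a) = 1/1999;  first 5 digits = (1, 0, 0, 1, 2)

v_3(a) = 3 ≥ 1, so the series converges in ℤ_3 to 1/(1 − a) = 1/(1 − (-1998)) = 1/1999. Expand this rational in ℤ_3: compute digits iteratively via d_i = x_i mod 3, x_{i+1} = (x_i − d_i)/3. The first 5 digits are (1, 0, 0, 1, 2).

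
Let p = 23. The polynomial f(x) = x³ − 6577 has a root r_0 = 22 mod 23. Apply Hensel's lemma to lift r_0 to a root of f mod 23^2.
r_1 = 252 (mod 529)

Hensel: r_{i+1} = r_i − f(r_i)/f′(r_i) mod 23^{i+2}, where f′(x) = 3x². Iterate:
  r_0 = 22 (mod 23)
  r_1 = 252 (mod 529)
Final: r = 252 with f(r) ≡ 0 mod 23^2.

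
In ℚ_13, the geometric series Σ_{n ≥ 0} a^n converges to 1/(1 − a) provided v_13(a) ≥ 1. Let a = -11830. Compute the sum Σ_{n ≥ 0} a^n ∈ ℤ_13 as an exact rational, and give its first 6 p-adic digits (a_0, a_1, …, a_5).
Σ a^n = 1/(1 − a) = 1/11831;  first 6 digits = (1, 0, 8, 7, 11, 12)

v_13(a) = 2 ≥ 1, so the series converges in ℤ_13 to 1/(1 − a) = 1/(1 − (-11830)) = 1/11831. Expand this rational in ℤ_13: compute digits iteratively via d_i = x_i mod 13, x_{i+1} = (x_i − d_i)/13. The first 6 digits are (1, 0, 8, 7, 11, 12).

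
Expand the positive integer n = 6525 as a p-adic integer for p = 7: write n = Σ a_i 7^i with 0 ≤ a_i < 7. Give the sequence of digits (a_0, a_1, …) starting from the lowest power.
(a_0, a_1, …) = (1, 1, 0, 5, 2)

Repeated division by 7 gives the digits low-to-high: 6525 = 1 + 1·7^1 + 5·7^3 + 2·7^4. Digit sequence: (1, 1, 0, 5, 2).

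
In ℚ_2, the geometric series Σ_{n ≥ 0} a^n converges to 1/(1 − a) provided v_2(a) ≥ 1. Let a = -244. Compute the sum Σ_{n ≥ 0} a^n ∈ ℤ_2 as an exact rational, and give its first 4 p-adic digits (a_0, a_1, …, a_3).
Σ a^n = 1/(1 − a) = 1/245;  first 4 digits = (1, 0, 1, 1)

v_2(a) = 2 ≥ 1, so the series converges in ℤ_2 to 1/(1 − a) = 1/(1 − (-244)) = 1/245. Expand this rational in ℤ_2: compute digits iteratively via d_i = x_i mod 2, x_{i+1} = (x_i − d_i)/2. The first 4 digits are (1, 0, 1, 1).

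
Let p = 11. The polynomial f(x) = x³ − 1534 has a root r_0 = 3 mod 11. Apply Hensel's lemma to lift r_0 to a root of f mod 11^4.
r_3 = 10420 (mod 14641)

Hensel: r_{i+1} = r_i − f(r_i)/f′(r_i) mod 11^{i+2}, where f′(x) = 3x². Iterate:
  r_0 = 3 (mod 11)
  r_1 = 14 (mod 121)
  r_2 = 1103 (mod 1331)
  r_3 = 10420 (mod 14641)
Final: r = 10420 with f(r) ≡ 0 mod 11^4.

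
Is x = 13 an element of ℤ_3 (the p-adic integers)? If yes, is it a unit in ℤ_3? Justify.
x ∈ ℤ_3^× (unit); v_3(x) = 0

ℤ_3 = {x ∈ ℚ_3 : v_3(x) ≥ 0} and ℤ_3^× = {x ∈ ℤ_3 : v_3(x) = 0}. Here v_3(13) = v_3(num) − v_3(den) = 0; compare against these criteria.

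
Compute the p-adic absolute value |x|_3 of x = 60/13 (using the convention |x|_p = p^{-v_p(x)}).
|60/13|_3 = 1/3

Step 1 — compute v_3(x) by factoring powers of 3 out of the numerator and denominator: v_3(60/13) = 1. Step 2 — apply |x|_p = p^{-v_p(x)} = 3^{-1} = 1/3.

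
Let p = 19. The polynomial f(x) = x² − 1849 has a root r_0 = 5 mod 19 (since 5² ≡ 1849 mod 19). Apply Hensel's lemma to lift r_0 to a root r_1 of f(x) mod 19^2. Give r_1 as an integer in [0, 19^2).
r_1 = 43 (mod 361)

Hensel's recurrence: r_{i+1} = r_i − f(r_i)·(f′(r_i))^{-1} mod 19^{i+2}, with f′(x) = 2x. Iterate:
  r_0 = 5 (mod 19)
  r_1 = 43 (mod 361)
Final: r_1 = 43, and one checks f(r_1) ≡ 0 mod 19^2.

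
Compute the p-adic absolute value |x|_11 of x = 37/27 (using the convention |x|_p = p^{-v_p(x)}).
|37/27|_11 = 1

Step 1 — compute v_11(x) by factoring powers of 11 out of the numerator and denominator: v_11(37/27) = 0. Step 2 — apply |x|_p = p^{-v_p(x)} = 11^{0} = 1.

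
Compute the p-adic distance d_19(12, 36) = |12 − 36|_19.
d_19(12, 36) = 1

Step 1 — x − y = 12 − 36 = -24. Step 2 — v_19(-24) = 0 (factor: -24 = −(19^0 · 24); the sign does not affect v_p). Step 3 — |x − y|_19 = 19^{0} = 1.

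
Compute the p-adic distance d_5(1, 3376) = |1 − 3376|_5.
d_5(1, 3376) = 1/125

Step 1 — x − y = 1 − 3376 = -3375. Step 2 — v_5(-3375) = 3 (factor: -3375 = −(5^3 · 27); the sign does not affect v_p). Step 3 — |x − y|_5 = 5^{-3} = 1/125.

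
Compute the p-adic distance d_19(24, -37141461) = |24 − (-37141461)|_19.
d_19(24, -37141461) = 1/2476099

Step 1 — x − y = 24 − (-37141461) = 37141485. Step 2 — v_19(37141485) = 5 (factor: 37141485 = (19^5 · 15); the sign does not affect v_p). Step 3 — |x − y|_19 = 19^{-5} = 1/2476099.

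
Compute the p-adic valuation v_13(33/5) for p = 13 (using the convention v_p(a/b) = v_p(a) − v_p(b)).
v_13(33/5) = 0

Factor powers of 13 from the numerator and denominator of the reduced fraction: 33 = 13^0 · 33 and 5 = 13^0 · 5. Apply v_p(a/b) = v_p(a) − v_p(b): v_13(33/5) = 0 − 0 = 0.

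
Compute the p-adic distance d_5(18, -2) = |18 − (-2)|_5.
d_5(18, -2) = 1/5

Step 1 — x − y = 18 − (-2) = 20. Step 2 — v_5(20) = 1 (factor: 20 = (5^1 · 4); the sign does not affect v_p). Step 3 — |x − y|_5 = 5^{-1} = 1/5.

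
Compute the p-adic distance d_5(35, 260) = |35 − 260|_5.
d_5(35, 260) = 1/25

Step 1 — x − y = 35 − 260 = -225. Step 2 — v_5(-225) = 2 (factor: -225 = −(5^2 · 9); the sign does not affect v_p). Step 3 — |x − y|_5 = 5^{-2} = 1/25.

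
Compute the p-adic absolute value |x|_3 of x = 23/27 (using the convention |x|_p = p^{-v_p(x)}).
|23/27|_3 = 27

Step 1 — compute v_3(x) by factoring powers of 3 out of the numerator and denominator: v_3(23/27) = -3. Step 2 — apply |x|_p = p^{-v_p(x)} = 3^{3} = 27.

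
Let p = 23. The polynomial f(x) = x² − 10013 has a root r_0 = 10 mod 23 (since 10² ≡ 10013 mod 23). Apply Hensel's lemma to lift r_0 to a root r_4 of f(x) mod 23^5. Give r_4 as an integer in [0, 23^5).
r_4 = 5444524 (mod 6436343)

Hensel's recurrence: r_{i+1} = r_i − f(r_i)·(f′(r_i))^{-1} mod 23^{i+2}, with f′(x) = 2x. Iterate:
  r_0 = 10 (mod 23)
  r_1 = 56 (mod 529)
  r_2 = 5875 (mod 12167)
  r_3 = 127545 (mod 279841)
  r_4 = 5444524 (mod 6436343)
Final: r_4 = 5444524, and one checks f(r_4) ≡ 0 mod 23^5.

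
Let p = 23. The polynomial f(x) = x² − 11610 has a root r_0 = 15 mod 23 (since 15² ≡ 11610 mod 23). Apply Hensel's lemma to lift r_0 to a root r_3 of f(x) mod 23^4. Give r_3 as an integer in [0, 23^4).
r_3 = 32399 (mod 279841)

Hensel's recurrence: r_{i+1} = r_i − f(r_i)·(f′(r_i))^{-1} mod 23^{i+2}, with f′(x) = 2x. Iterate:
  r_0 = 15 (mod 23)
  r_1 = 130 (mod 529)
  r_2 = 8065 (mod 12167)
  r_3 = 32399 (mod 279841)
Final: r_3 = 32399, and one checks f(r_3) ≡ 0 mod 23^4.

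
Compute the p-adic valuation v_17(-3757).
v_17(-3757) = 2

v_17(n) is the largest exponent k such that 17^k divides n. Factor out: -3757 = -17^2 · 13. (Sign doesn't affect v_p.) So v_17(-3757) = 2.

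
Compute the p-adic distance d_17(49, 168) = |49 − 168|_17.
d_17(49, 168) = 1/17

Step 1 — x − y = 49 − 168 = -119. Step 2 — v_17(-119) = 1 (factor: -119 = −(17^1 · 7); the sign does not affect v_p). Step 3 — |x − y|_17 = 17^{-1} = 1/17.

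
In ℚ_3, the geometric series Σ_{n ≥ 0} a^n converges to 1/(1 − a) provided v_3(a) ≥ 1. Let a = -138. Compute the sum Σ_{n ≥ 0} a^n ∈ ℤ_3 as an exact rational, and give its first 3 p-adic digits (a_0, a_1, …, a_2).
Σ a^n = 1/(1 − a) = 1/139;  first 3 digits = (1, 2, 0)

v_3(a) = 1 ≥ 1, so the series converges in ℤ_3 to 1/(1 − a) = 1/(1 − (-138)) = 1/139. Expand this rational in ℤ_3: compute digits iteratively via d_i = x_i mod 3, x_{i+1} = (x_i − d_i)/3. The first 3 digits are (1, 2, 0).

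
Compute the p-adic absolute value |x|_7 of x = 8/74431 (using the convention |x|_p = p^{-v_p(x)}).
|8/74431|_7 = 2401

Step 1 — compute v_7(x) by factoring powers of 7 out of the numerator and denominator: v_7(8/74431) = -4. Step 2 — apply |x|_p = p^{-v_p(x)} = 7^{4} = 2401.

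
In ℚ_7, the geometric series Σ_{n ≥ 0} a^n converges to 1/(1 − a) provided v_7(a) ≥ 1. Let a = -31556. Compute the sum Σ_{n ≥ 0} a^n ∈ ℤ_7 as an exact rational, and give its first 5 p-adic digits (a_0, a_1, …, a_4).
Σ a^n = 1/(1 − a) = 1/31557;  first 5 digits = (1, 0, 0, 6, 0)

v_7(a) = 3 ≥ 1, so the series converges in ℤ_7 to 1/(1 − a) = 1/(1 − (-31556)) = 1/31557. Expand this rational in ℤ_7: compute digits iteratively via d_i = x_i mod 7, x_{i+1} = (x_i − d_i)/7. The first 5 digits are (1, 0, 0, 6, 0).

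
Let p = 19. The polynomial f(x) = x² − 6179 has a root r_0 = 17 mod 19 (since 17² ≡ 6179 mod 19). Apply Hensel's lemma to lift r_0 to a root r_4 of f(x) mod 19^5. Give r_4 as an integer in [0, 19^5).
r_4 = 777402 (mod 2476099)

Hensel's recurrence: r_{i+1} = r_i − f(r_i)·(f′(r_i))^{-1} mod 19^{i+2}, with f′(x) = 2x. Iterate:
  r_0 = 17 (mod 19)
  r_1 = 169 (mod 361)
  r_2 = 2335 (mod 6859)
  r_3 = 125797 (mod 130321)
  r_4 = 777402 (mod 2476099)
Final: r_4 = 777402, and one checks f(r_4) ≡ 0 mod 19^5.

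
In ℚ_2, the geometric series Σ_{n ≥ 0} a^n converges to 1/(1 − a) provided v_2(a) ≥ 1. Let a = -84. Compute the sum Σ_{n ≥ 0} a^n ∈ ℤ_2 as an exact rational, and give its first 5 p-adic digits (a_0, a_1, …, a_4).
Σ a^n = 1/(1 − a) = 1/85;  first 5 digits = (1, 0, 1, 1, 1)

v_2(a) = 2 ≥ 1, so the series converges in ℤ_2 to 1/(1 − a) = 1/(1 − (-84)) = 1/85. Expand this rational in ℤ_2: compute digits iteratively via d_i = x_i mod 2, x_{i+1} = (x_i − d_i)/2. The first 5 digits are (1, 0, 1, 1, 1).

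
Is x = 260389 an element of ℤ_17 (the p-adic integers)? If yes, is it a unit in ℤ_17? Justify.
x ∈ ℤ_17 but not a unit; v_17(x) = 3 > 0

ℤ_17 = {x ∈ ℚ_17 : v_17(x) ≥ 0} and ℤ_17^× = {x ∈ ℤ_17 : v_17(x) = 0}. Here v_17(260389) = v_17(num) − v_17(den) = 3; compare against these criteria.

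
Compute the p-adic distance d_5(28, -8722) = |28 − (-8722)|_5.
d_5(28, -8722) = 1/625

Step 1 — x − y = 28 − (-8722) = 8750. Step 2 — v_5(8750) = 4 (factor: 8750 = (5^4 · 14); the sign does not affect v_p). Step 3 — |x − y|_5 = 5^{-4} = 1/625.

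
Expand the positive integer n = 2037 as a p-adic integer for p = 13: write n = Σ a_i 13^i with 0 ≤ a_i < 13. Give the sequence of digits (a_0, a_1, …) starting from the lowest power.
(a_0, a_1, …) = (9, 0, 12)

Repeated division by 13 gives the digits low-to-high: 2037 = 9 + 12·13^2. Digit sequence: (9, 0, 12).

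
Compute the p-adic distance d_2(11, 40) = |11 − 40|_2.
d_2(11, 40) = 1

Step 1 — x − y = 11 − 40 = -29. Step 2 — v_2(-29) = 0 (factor: -29 = −(2^0 · 29); the sign does not affect v_p). Step 3 — |x − y|_2 = 2^{0} = 1.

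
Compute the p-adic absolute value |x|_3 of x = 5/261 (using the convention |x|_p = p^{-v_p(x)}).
|5/261|_3 = 9

Step 1 — compute v_3(x) by factoring powers of 3 out of the numerator and denominator: v_3(5/261) = -2. Step 2 — apply |x|_p = p^{-v_p(x)} = 3^{2} = 9.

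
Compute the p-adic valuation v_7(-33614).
v_7(-33614) = 5

v_7(n) is the largest exponent k such that 7^k divides n. Factor out: -33614 = -7^5 · 2. (Sign doesn't affect v_p.) So v_7(-33614) = 5.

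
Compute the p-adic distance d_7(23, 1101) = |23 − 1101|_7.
d_7(23, 1101) = 1/49

Step 1 — x − y = 23 − 1101 = -1078. Step 2 — v_7(-1078) = 2 (factor: -1078 = −(7^2 · 22); the sign does not affect v_p). Step 3 — |x − y|_7 = 7^{-2} = 1/49.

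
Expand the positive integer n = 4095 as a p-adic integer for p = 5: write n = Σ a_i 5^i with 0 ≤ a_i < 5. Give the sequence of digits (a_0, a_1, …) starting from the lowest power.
(a_0, a_1, …) = (0, 4, 3, 2, 1, 1)

Repeated division by 5 gives the digits low-to-high: 4095 = 4·5^1 + 3·5^2 + 2·5^3 + 1·5^4 + 1·5^5. Digit sequence: (0, 4, 3, 2, 1, 1).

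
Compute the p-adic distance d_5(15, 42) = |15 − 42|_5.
d_5(15, 42) = 1

Step 1 — x − y = 15 − 42 = -27. Step 2 — v_5(-27) = 0 (factor: -27 = −(5^0 · 27); the sign does not affect v_p). Step 3 — |x − y|_5 = 5^{0} = 1.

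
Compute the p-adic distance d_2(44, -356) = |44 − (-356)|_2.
d_2(44, -356) = 1/16

Step 1 — x − y = 44 − (-356) = 400. Step 2 — v_2(400) = 4 (factor: 400 = (2^4 · 25); the sign does not affect v_p). Step 3 — |x − y|_2 = 2^{-4} = 1/16.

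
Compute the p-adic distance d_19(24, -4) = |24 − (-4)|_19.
d_19(24, -4) = 1

Step 1 — x − y = 24 − (-4) = 28. Step 2 — v_19(28) = 0 (factor: 28 = (19^0 · 28); the sign does not affect v_p). Step 3 — |x − y|_19 = 19^{0} = 1.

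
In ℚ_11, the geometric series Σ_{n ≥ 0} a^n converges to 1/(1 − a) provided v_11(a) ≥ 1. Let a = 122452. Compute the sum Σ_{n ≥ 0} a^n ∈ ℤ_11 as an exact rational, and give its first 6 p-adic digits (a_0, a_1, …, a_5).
Σ a^n = 1/(1 − a) = -1/122451;  first 6 digits = (1, 0, 0, 4, 8, 0)

v_11(a) = 3 ≥ 1, so the series converges in ℤ_11 to 1/(1 − a) = 1/(1 − 122452) = -1/122451. Expand this rational in ℤ_11: compute digits iteratively via d_i = x_i mod 11, x_{i+1} = (x_i − d_i)/11. The first 6 digits are (1, 0, 0, 4, 8, 0).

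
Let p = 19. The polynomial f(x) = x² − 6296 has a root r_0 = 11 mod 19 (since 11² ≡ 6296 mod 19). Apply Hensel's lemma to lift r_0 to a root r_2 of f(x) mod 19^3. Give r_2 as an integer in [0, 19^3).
r_2 = 4476 (mod 6859)

Hensel's recurrence: r_{i+1} = r_i − f(r_i)·(f′(r_i))^{-1} mod 19^{i+2}, with f′(x) = 2x. Iterate:
  r_0 = 11 (mod 19)
  r_1 = 144 (mod 361)
  r_2 = 4476 (mod 6859)
Final: r_2 = 4476, and one checks f(r_2) ≡ 0 mod 19^3.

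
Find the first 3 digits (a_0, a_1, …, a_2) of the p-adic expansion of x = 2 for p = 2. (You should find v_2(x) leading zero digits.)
(a_0, …, a_2) = (0, 1, 0)

v_2(2) = 1, so a_0 = ... = a_0 = 0. Factor out: x = 2^1 · u with u = 1 a unit in ℤ_2. Expand u iteratively via a_{v+i} = u_i mod 2, u_{i+1} = (u_i − a_{v+i})/2:
  u_0 = 1;  a_1 = 1;  u_1 = (u_0 − 1)/2 = 0
  u_1 = 0;  a_2 = 0;  u_2 = (u_1 − 0)/2 = 0
Digits: (0, 1, 0).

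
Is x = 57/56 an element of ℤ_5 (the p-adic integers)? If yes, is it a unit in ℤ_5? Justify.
x ∈ ℤ_5^× (unit); v_5(x) = 0

ℤ_5 = {x ∈ ℚ_5 : v_5(x) ≥ 0} and ℤ_5^× = {x ∈ ℤ_5 : v_5(x) = 0}. Here v_5(57/56) = v_5(num) − v_5(den) = 0; compare against these criteria.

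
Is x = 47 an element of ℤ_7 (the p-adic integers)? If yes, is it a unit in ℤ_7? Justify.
x ∈ ℤ_7^× (unit); v_7(x) = 0

ℤ_7 = {x ∈ ℚ_7 : v_7(x) ≥ 0} and ℤ_7^× = {x ∈ ℤ_7 : v_7(x) = 0}. Here v_7(47) = v_7(num) − v_7(den) = 0; compare against these criteria.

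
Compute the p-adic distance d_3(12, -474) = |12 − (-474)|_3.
d_3(12, -474) = 1/243

Step 1 — x − y = 12 − (-474) = 486. Step 2 — v_3(486) = 5 (factor: 486 = (3^5 · 2); the sign does not affect v_p). Step 3 — |x − y|_3 = 3^{-5} = 1/243.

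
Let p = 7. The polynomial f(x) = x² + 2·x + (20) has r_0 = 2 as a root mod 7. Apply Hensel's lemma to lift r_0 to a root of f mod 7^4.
r_3 = 324 (mod 2401)

Hensel: r_{i+1} = r_i − f(r_i)·(f′(r_i))^{-1} mod 7^{i+2}, f′(x) = 2x + 2. Iterate:
  r_0 = 2 (mod 7)
  r_1 = 30 (mod 49)
  r_2 = 324 (mod 343)
  r_3 = 324 (mod 2401)
Final: r = 324 satisfies f(r) ≡ 0 mod 7^4.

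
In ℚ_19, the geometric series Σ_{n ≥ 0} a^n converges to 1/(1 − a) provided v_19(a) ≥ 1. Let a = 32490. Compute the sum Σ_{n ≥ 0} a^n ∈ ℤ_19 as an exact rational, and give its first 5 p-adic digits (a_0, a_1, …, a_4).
Σ a^n = 1/(1 − a) = -1/32489;  first 5 digits = (1, 0, 14, 4, 6)

v_19(a) = 2 ≥ 1, so the series converges in ℤ_19 to 1/(1 − a) = 1/(1 − 32490) = -1/32489. Expand this rational in ℤ_19: compute digits iteratively via d_i = x_i mod 19, x_{i+1} = (x_i − d_i)/19. The first 5 digits are (1, 0, 14, 4, 6).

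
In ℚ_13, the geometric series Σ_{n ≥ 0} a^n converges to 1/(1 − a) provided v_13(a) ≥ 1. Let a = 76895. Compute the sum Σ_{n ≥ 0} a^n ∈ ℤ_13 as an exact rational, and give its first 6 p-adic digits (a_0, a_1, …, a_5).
Σ a^n = 1/(1 − a) = -1/76894;  first 6 digits = (1, 0, 0, 9, 2, 0)

v_13(a) = 3 ≥ 1, so the series converges in ℤ_13 to 1/(1 − a) = 1/(1 − 76895) = -1/76894. Expand this rational in ℤ_13: compute digits iteratively via d_i = x_i mod 13, x_{i+1} = (x_i − d_i)/13. The first 6 digits are (1, 0, 0, 9, 2, 0).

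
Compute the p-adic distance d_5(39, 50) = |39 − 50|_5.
d_5(39, 50) = 1

Step 1 — x − y = 39 − 50 = -11. Step 2 — v_5(-11) = 0 (factor: -11 = −(5^0 · 11); the sign does not affect v_p). Step 3 — |x − y|_5 = 5^{0} = 1.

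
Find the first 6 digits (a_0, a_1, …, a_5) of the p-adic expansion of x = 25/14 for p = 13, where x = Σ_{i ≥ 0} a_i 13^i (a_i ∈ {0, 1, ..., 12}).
(a_0, …, a_5) = (12, 2, 10, 2, 10, 2)

v_13(25/14) = 0 (numerator and denominator both coprime to 13), so x ∈ ℤ_13^×. Compute digits iteratively via a_i = x_i mod 13, x_{i+1} = (x_i − a_i)/13, with x_0 = x:
  x_0 = 25/14;  a_0 = 12;  x_1 = (x_0 − 12)/13 = -11/14
  x_1 = -11/14;  a_1 = 2;  x_2 = (x_1 − 2)/13 = -3/14
  x_2 = -3/14;  a_2 = 10;  x_3 = (x_2 − 10)/13 = -11/14
  x_3 = -11/14;  a_3 = 2;  x_4 = (x_3 − 2)/13 = -3/14
  x_4 = -3/14;  a_4 = 10;  x_5 = (x_4 − 10)/13 = -11/14
  x_5 = -11/14;  a_5 = 2;  x_6 = (x_5 − 2)/13 = -3/14
Digits: (12, 2, 10, 2, 10, 2).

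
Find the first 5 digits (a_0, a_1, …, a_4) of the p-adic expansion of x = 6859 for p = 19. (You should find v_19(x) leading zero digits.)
(a_0, …, a_4) = (0, 0, 0, 1, 0)

v_19(6859) = 3, so a_0 = ... = a_2 = 0. Factor out: x = 19^3 · u with u = 1 a unit in ℤ_19. Expand u iteratively via a_{v+i} = u_i mod 19, u_{i+1} = (u_i − a_{v+i})/19:
  u_0 = 1;  a_3 = 1;  u_1 = (u_0 − 1)/19 = 0
  u_1 = 0;  a_4 = 0;  u_2 = (u_1 − 0)/19 = 0
Digits: (0, 0, 0, 1, 0).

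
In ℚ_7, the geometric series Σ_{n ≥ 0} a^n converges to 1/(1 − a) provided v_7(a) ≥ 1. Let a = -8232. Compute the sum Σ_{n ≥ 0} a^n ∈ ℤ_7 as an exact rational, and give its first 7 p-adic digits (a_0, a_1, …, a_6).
Σ a^n = 1/(1 − a) = 1/8233;  first 7 digits = (1, 0, 0, 4, 3, 6, 1)

v_7(a) = 3 ≥ 1, so the series converges in ℤ_7 to 1/(1 − a) = 1/(1 − (-8232)) = 1/8233. Expand this rational in ℤ_7: compute digits iteratively via d_i = x_i mod 7, x_{i+1} = (x_i − d_i)/7. The first 7 digits are (1, 0, 0, 4, 3, 6, 1).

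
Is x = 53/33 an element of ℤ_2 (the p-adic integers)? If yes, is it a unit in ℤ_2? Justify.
x ∈ ℤ_2^× (unit); v_2(x) = 0

ℤ_2 = {x ∈ ℚ_2 : v_2(x) ≥ 0} and ℤ_2^× = {x ∈ ℤ_2 : v_2(x) = 0}. Here v_2(53/33) = v_2(num) − v_2(den) = 0; compare against these criteria.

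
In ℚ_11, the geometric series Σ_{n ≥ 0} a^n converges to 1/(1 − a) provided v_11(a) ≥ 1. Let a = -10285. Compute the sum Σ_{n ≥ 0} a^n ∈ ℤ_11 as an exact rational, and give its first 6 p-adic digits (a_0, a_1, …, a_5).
Σ a^n = 1/(1 − a) = 1/10286;  first 6 digits = (1, 0, 3, 3, 8, 7)

v_11(a) = 2 ≥ 1, so the series converges in ℤ_11 to 1/(1 − a) = 1/(1 − (-10285)) = 1/10286. Expand this rational in ℤ_11: compute digits iteratively via d_i = x_i mod 11, x_{i+1} = (x_i − d_i)/11. The first 6 digits are (1, 0, 3, 3, 8, 7).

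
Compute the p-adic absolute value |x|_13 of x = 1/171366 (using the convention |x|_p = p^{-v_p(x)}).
|1/171366|_13 = 28561

Step 1 — compute v_13(x) by factoring powers of 13 out of the numerator and denominator: v_13(1/171366) = -4. Step 2 — apply |x|_p = p^{-v_p(x)} = 13^{4} = 28561.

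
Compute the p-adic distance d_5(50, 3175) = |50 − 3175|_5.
d_5(50, 3175) = 1/3125

Step 1 — x − y = 50 − 3175 = -3125. Step 2 — v_5(-3125) = 5 (factor: -3125 = −(5^5 · 1); the sign does not affect v_p). Step 3 — |x − y|_5 = 5^{-5} = 1/3125.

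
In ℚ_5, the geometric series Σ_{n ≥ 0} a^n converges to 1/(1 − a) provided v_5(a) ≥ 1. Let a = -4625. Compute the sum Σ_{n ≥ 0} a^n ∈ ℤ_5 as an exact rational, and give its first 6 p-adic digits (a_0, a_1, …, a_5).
Σ a^n = 1/(1 − a) = 1/4626;  first 6 digits = (1, 0, 0, 3, 2, 3)

v_5(a) = 3 ≥ 1, so the series converges in ℤ_5 to 1/(1 − a) = 1/(1 − (-4625)) = 1/4626. Expand this rational in ℤ_5: compute digits iteratively via d_i = x_i mod 5, x_{i+1} = (x_i − d_i)/5. The first 6 digits are (1, 0, 0, 3, 2, 3).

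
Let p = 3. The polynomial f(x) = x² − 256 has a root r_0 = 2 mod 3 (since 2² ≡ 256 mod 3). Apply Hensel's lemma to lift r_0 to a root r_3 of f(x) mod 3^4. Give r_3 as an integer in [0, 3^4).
r_3 = 65 (mod 81)

Hensel's recurrence: r_{i+1} = r_i − f(r_i)·(f′(r_i))^{-1} mod 3^{i+2}, with f′(x) = 2x. Iterate:
  r_0 = 2 (mod 3)
  r_1 = 2 (mod 9)
  r_2 = 11 (mod 27)
  r_3 = 65 (mod 81)
Final: r_3 = 65, and one checks f(r_3) ≡ 0 mod 3^4.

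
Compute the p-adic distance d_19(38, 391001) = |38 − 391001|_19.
d_19(38, 391001) = 1/130321

Step 1 — x − y = 38 − 391001 = -390963. Step 2 — v_19(-390963) = 4 (factor: -390963 = −(19^4 · 3); the sign does not affect v_p). Step 3 — |x − y|_19 = 19^{-4} = 1/130321.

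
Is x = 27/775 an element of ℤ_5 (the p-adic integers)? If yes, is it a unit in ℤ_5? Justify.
x ∉ ℤ_5 (v_5(x) = -2 < 0)

ℤ_5 = {x ∈ ℚ_5 : v_5(x) ≥ 0} and ℤ_5^× = {x ∈ ℤ_5 : v_5(x) = 0}. Here v_5(27/775) = v_5(num) − v_5(den) = -2; compare against these criteria.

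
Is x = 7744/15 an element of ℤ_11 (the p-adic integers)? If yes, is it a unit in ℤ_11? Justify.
x ∈ ℤ_11 but not a unit; v_11(x) = 2 > 0

ℤ_11 = {x ∈ ℚ_11 : v_11(x) ≥ 0} and ℤ_11^× = {x ∈ ℤ_11 : v_11(x) = 0}. Here v_11(7744/15) = v_11(num) − v_11(den) = 2; compare against these criteria.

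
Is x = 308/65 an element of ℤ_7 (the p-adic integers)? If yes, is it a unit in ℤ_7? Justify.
x ∈ ℤ_7 but not a unit; v_7(x) = 1 > 0

ℤ_7 = {x ∈ ℚ_7 : v_7(x) ≥ 0} and ℤ_7^× = {x ∈ ℤ_7 : v_7(x) = 0}. Here v_7(308/65) = v_7(num) − v_7(den) = 1; compare against these criteria.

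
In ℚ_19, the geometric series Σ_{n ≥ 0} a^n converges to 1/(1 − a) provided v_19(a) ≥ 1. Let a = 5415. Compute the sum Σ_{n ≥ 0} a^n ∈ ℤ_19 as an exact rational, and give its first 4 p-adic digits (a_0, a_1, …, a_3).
Σ a^n = 1/(1 − a) = -1/5414;  first 4 digits = (1, 0, 15, 0)

v_19(a) = 2 ≥ 1, so the series converges in ℤ_19 to 1/(1 − a) = 1/(1 − 5415) = -1/5414. Expand this rational in ℤ_19: compute digits iteratively via d_i = x_i mod 19, x_{i+1} = (x_i − d_i)/19. The first 4 digits are (1, 0, 15, 0).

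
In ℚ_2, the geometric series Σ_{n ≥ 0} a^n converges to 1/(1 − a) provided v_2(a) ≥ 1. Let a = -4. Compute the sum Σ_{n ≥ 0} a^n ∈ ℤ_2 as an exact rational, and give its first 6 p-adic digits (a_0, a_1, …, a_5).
Σ a^n = 1/(1 − a) = 1/5;  first 6 digits = (1, 0, 1, 1, 0, 0)

v_2(a) = 2 ≥ 1, so the series converges in ℤ_2 to 1/(1 − a) = 1/(1 − (-4)) = 1/5. Expand this rational in ℤ_2: compute digits iteratively via d_i = x_i mod 2, x_{i+1} = (x_i − d_i)/2. The first 6 digits are (1, 0, 1, 1, 0, 0).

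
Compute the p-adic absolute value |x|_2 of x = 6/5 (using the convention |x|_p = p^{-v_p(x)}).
|6/5|_2 = 1/2

Step 1 — compute v_2(x) by factoring powers of 2 out of the numerator and denominator: v_2(6/5) = 1. Step 2 — apply |x|_p = p^{-v_p(x)} = 2^{-1} = 1/2.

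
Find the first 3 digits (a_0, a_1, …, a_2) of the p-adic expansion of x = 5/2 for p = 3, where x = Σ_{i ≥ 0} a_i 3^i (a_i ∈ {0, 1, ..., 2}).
(a_0, …, a_2) = (1, 2, 1)

v_3(5/2) = 0 (numerator and denominator both coprime to 3), so x ∈ ℤ_3^×. Compute digits iteratively via a_i = x_i mod 3, x_{i+1} = (x_i − a_i)/3, with x_0 = x:
  x_0 = 5/2;  a_0 = 1;  x_1 = (x_0 − 1)/3 = 1/2
  x_1 = 1/2;  a_1 = 2;  x_2 = (x_1 − 2)/3 = -1/2
  x_2 = -1/2;  a_2 = 1;  x_3 = (x_2 − 1)/3 = -1/2
Digits: (1, 2, 1).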